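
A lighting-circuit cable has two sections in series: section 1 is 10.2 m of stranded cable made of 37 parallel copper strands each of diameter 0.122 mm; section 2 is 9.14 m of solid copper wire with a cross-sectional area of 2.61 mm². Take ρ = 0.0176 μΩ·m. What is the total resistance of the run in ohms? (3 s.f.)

ρ = 0.0176 μΩ·m = 1.76×10^-8 Ω·m
Section 1: A_strand = π(6.1000e-05)² = 1.169e-08 m²; R₁ = ρL/(N·A_s) = (1.76×10^-8)(10.2)/(37×1.169e-08) = 0.4151 Ω
Section 2: A = 2.61 mm² = 2.610e-06 m²
R₂ = (1.76×10^-8)(9.14)/(2.610e-06) = 0.06163 Ω
R = R₁ + R₂ = 0.477 Ω

0.477 Ω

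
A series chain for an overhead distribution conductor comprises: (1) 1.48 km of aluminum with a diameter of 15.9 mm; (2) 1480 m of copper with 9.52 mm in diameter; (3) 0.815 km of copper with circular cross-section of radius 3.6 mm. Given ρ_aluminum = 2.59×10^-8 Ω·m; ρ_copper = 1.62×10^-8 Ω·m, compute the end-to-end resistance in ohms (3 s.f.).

Seg 1: A = π(d/2)² = π(7.9500e-03 m)² = 1.986e-04 m²
R_1 = (2.59×10^-8)(1480)/(1.986e-04) = 0.1931 Ω
Seg 2: A = π(d/2)² = π(4.7600e-03 m)² = 7.118e-05 m²
R_2 = (1.62×10^-8)(1480)/(7.118e-05) = 0.3368 Ω
Seg 3: A = πr² = π(3.6000e-03 m)² = 4.072e-05 m²
R_3 = (1.62×10^-8)(815)/(4.072e-05) = 0.3243 Ω
R_total = R_1 + R_2 + R_3 = 0.854 Ω

0.854 Ω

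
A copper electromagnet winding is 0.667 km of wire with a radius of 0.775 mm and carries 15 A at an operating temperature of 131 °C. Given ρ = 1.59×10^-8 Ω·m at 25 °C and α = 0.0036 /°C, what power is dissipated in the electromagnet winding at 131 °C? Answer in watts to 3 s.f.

A = πr² = π(7.7500e-04 m)² = 1.887e-06 m²
R₍25₎ = ρL/A = (1.59×10^-8)(667)/(1.887e-06) = 5.62 Ω
R₍131₎ = R₍25₎(1 + αΔT) = 5.62 × (1 + 0.0036×106) = 7.765 Ω
P = I²R = (15)² × 7.765 = 1750 W

1750 W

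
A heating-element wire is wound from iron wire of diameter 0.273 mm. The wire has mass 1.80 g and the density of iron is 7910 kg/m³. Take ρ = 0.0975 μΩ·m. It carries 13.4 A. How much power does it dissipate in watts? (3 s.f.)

ρ = 0.0975 μΩ·m = 9.75×10^-8 Ω·m
A = π(d/2)² = π(1.3650e-04 m)² = 5.8535e-08 m²
L = m/(density·A) = 0.0018/(7910×5.8535e-08) = 3.888 m
R = ρL/A = (9.75×10^-8)(3.888)/(5.8535e-08) = 6.475 Ω
P = I²R = (13.4)² × 6.475 = 1160 W

1160 W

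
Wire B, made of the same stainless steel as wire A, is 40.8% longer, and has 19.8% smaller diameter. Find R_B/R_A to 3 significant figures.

2.19

R ∝ L/d², so R_B/R_A = (1 + 40.8/100) × (1 − 19.8/100)⁻²
= 1.408 × 1.555 = 2.19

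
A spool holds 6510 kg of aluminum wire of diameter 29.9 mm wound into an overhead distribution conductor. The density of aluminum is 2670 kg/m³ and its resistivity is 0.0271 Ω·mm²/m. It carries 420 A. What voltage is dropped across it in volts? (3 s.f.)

56.3 V

ρ = 0.0271 Ω·mm²/m = 2.71×10^-8 Ω·m
A = π(d/2)² = π(1.4950e-02 m)² = 7.0215e-04 m²
L = m/(density·A) = 6510/(2670×7.0215e-04) = 3472 m
R = ρL/A = (2.71×10^-8)(3472)/(7.0215e-04) = 0.134 Ω
V = IR = 420 × 0.134 = 56.3 V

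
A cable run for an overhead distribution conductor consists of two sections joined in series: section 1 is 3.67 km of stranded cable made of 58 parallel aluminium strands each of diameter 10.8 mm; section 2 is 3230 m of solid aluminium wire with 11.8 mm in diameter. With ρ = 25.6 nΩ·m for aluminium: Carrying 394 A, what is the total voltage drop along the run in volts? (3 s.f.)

ρ = 25.6 nΩ·m = 2.56×10^-8 Ω·m
Section 1: A_strand = π(5.4000e-03)² = 9.161e-05 m²; R₁ = ρL/(N·A_s) = (2.56×10^-8)(3670)/(58×9.161e-05) = 0.01768 Ω
Section 2: A = π(d/2)² = π(5.9000e-03 m)² = 1.094e-04 m²
R₂ = (2.56×10^-8)(3230)/(1.094e-04) = 0.7561 Ω
R = R₁ + R₂ = 0.7738 Ω
V = IR = 394 × 0.7738 = 305 V

305 V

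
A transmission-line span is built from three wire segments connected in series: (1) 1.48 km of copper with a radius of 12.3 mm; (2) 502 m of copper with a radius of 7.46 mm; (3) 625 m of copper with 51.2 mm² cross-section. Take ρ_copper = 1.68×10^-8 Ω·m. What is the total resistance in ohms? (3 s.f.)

Seg 1: A = πr² = π(1.2300e-02 m)² = 4.753e-04 m²
R_1 = (1.68×10^-8)(1480)/(4.753e-04) = 0.05231 Ω
Seg 2: A = πr² = π(7.4600e-03 m)² = 1.748e-04 m²
R_2 = (1.68×10^-8)(502)/(1.748e-04) = 0.04824 Ω
Seg 3: A = 51.2 mm² = 5.120e-05 m²
R_3 = (1.68×10^-8)(625)/(5.120e-05) = 0.2051 Ω
R_total = R_1 + R_2 + R_3 = 0.306 Ω

0.306 Ω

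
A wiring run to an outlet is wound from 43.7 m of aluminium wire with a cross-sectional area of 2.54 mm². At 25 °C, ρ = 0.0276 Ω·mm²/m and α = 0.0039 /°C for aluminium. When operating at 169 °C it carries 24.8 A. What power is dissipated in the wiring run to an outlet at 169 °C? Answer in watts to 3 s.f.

456 W

ρ = 0.0276 Ω·mm²/m = 2.76×10^-8 Ω·m
A = 2.54 mm² = 2.540e-06 m²
R₍25₎ = ρL/A = (2.76×10^-8)(43.7)/(2.540e-06) = 0.4749 Ω
R₍169₎ = R₍25₎(1 + αΔT) = 0.4749 × (1 + 0.0039×144) = 0.7415 Ω
P = I²R = (24.8)² × 0.7415 = 456 W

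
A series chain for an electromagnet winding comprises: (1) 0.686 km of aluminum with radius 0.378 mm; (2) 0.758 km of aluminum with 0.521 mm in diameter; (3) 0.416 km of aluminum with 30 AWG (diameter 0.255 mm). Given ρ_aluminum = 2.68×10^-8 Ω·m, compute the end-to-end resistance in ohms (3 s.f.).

Seg 1: A = πr² = π(3.7800e-04 m)² = 4.489e-07 m²
R_1 = (2.68×10^-8)(686)/(4.489e-07) = 40.96 Ω
Seg 2: A = π(d/2)² = π(2.6050e-04 m)² = 2.132e-07 m²
R_2 = (2.68×10^-8)(758)/(2.132e-07) = 95.29 Ω
Seg 3: A = π(0.255/2 mm)² = π(1.2750e-04 m)² = 5.107e-08 m²
R_3 = (2.68×10^-8)(416)/(5.107e-08) = 218.3 Ω
R_total = R_1 + R_2 + R_3 = 355 Ω

355 Ω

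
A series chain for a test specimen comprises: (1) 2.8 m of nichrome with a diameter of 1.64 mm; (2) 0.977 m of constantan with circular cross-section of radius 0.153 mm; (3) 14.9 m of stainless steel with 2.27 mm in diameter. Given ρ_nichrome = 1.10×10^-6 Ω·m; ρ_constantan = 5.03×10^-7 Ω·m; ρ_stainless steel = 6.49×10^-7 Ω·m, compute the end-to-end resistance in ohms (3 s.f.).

10.5 Ω

Seg 1: A = π(d/2)² = π(8.2000e-04 m)² = 2.112e-06 m²
R_1 = (1.10×10^-6)(2.8)/(2.112e-06) = 1.458 Ω
Seg 2: A = πr² = π(1.5300e-04 m)² = 7.354e-08 m²
R_2 = (5.03×10^-7)(0.977)/(7.354e-08) = 6.682 Ω
Seg 3: A = π(d/2)² = π(1.1350e-03 m)² = 4.047e-06 m²
R_3 = (6.49×10^-7)(14.9)/(4.047e-06) = 2.389 Ω
R_total = R_1 + R_2 + R_3 = 10.5 Ω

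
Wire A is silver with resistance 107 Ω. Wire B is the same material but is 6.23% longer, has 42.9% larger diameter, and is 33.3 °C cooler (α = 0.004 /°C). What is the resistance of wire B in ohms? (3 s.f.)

R ∝ ρL/d² with ρ ∝ (1+αΔT), so R_B/R_A = (1 + 6.23/100) × (1 + 42.9/100)⁻² × (1 − 0.004×33.3)
= 1.062 × 0.4897 × 0.8668 = 0.4509
R_B = 0.4509 × 107 = 48.2 Ω

48.2 Ω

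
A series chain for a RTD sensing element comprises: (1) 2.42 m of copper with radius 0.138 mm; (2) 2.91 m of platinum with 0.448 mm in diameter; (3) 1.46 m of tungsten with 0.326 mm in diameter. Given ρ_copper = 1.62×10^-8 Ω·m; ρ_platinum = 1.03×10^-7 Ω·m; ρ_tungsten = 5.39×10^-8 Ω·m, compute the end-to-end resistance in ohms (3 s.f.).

3.50 Ω

Seg 1: A = πr² = π(1.3800e-04 m)² = 5.983e-08 m²
R_1 = (1.62×10^-8)(2.42)/(5.983e-08) = 0.6553 Ω
Seg 2: A = π(d/2)² = π(2.2400e-04 m)² = 1.576e-07 m²
R_2 = (1.03×10^-7)(2.91)/(1.576e-07) = 1.901 Ω
Seg 3: A = π(d/2)² = π(1.6300e-04 m)² = 8.347e-08 m²
R_3 = (5.39×10^-8)(1.46)/(8.347e-08) = 0.9428 Ω
R_total = R_1 + R_2 + R_3 = 3.50 Ω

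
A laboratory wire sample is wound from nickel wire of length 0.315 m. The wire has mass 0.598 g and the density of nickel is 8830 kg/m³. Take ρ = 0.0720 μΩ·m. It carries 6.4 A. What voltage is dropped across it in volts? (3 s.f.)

0.675 V

ρ = 0.0720 μΩ·m = 7.20×10^-8 Ω·m
A = m/(density·L) = 5.980×10^-4/(8830×0.315) = 2.1500e-07 m²
R = ρL/A = (7.20×10^-8)(0.315)/(2.1500e-07) = 0.1055 Ω
V = IR = 6.4 × 0.1055 = 0.675 V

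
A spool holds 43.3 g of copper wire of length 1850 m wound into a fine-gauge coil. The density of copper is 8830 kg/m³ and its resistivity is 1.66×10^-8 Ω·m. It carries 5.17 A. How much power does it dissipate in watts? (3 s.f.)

3.10×10^5 W

A = m/(density·L) = 0.0433/(8830×1850) = 2.6507e-09 m²
R = ρL/A = (1.66×10^-8)(1850)/(2.6507e-09) = 11590 Ω
P = I²R = (5.17)² × 11590 = 3.10×10^5 W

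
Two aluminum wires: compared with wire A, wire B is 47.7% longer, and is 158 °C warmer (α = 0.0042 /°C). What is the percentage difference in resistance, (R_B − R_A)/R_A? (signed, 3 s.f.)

R ∝ ρL/d² with ρ ∝ (1+αΔT), so R_B/R_A = (1 + 47.7/100) × (1 + 0.0042×158)
= 1.477 × 1.664 = 2.457
(R_B − R_A)/R_A = 2.457 − 1 = 146%

146%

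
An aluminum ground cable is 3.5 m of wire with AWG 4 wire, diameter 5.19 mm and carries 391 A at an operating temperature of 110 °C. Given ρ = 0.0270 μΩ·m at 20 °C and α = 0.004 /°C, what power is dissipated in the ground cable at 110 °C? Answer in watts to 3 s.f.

929 W

ρ = 0.0270 μΩ·m = 2.70×10^-8 Ω·m
A = π(5.19/2 mm)² = π(2.5950e-03 m)² = 2.116e-05 m²
R₍20₎ = ρL/A = (2.70×10^-8)(3.5)/(2.116e-05) = 0.004467 Ω
R₍110₎ = R₍20₎(1 + αΔT) = 0.004467 × (1 + 0.004×90) = 0.006075 Ω
P = I²R = (391)² × 0.006075 = 929 W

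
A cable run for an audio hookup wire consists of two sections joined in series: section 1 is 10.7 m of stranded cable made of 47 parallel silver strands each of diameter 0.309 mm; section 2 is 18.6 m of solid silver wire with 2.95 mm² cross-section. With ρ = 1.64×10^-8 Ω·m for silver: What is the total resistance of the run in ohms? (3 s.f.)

0.153 Ω

Section 1: A_strand = π(1.5450e-04)² = 7.499e-08 m²; R₁ = ρL/(N·A_s) = (1.64×10^-8)(10.7)/(47×7.499e-08) = 0.04979 Ω
Section 2: A = 2.95 mm² = 2.950e-06 m²
R₂ = (1.64×10^-8)(18.6)/(2.950e-06) = 0.1034 Ω
R = R₁ + R₂ = 0.153 Ω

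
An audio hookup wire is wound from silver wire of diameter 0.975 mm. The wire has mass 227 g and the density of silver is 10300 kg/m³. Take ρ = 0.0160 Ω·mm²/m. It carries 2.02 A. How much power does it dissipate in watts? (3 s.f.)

2.58 W

ρ = 0.0160 Ω·mm²/m = 1.60×10^-8 Ω·m
A = π(d/2)² = π(4.8750e-04 m)² = 7.4662e-07 m²
L = m/(density·A) = 0.227/(10300×7.4662e-07) = 29.52 m
R = ρL/A = (1.60×10^-8)(29.52)/(7.4662e-07) = 0.6326 Ω
P = I²R = (2.02)² × 0.6326 = 2.58 W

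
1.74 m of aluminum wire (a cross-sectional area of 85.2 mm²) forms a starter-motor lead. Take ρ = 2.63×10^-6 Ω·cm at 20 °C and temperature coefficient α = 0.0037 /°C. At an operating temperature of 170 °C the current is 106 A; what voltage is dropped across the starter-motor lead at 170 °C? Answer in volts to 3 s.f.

0.0885 V

ρ = 2.63×10^-6 Ω·cm = 2.63×10^-8 Ω·m
A = 85.2 mm² = 8.520e-05 m²
R₍20₎ = ρL/A = (2.63×10^-8)(1.74)/(8.520e-05) = 5.371×10^-4 Ω
R₍170₎ = R₍20₎(1 + αΔT) = 5.371×10^-4 × (1 + 0.0037×150) = 8.352×10^-4 Ω
V = IR = 106 × 8.352×10^-4 = 0.0885 V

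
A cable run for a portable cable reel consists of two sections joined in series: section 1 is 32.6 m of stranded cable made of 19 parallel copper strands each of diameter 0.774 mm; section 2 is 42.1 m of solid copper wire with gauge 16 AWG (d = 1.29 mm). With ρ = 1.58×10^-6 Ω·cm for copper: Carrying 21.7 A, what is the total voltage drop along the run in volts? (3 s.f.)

12.3 V

ρ = 1.58×10^-6 Ω·cm = 1.58×10^-8 Ω·m
Section 1: A_strand = π(3.8700e-04)² = 4.705e-07 m²; R₁ = ρL/(N·A_s) = (1.58×10^-8)(32.6)/(19×4.705e-07) = 0.05762 Ω
Section 2: A = π(1.29/2 mm)² = π(6.4500e-04 m)² = 1.307e-06 m²
R₂ = (1.58×10^-8)(42.1)/(1.307e-06) = 0.5089 Ω
R = R₁ + R₂ = 0.5666 Ω
V = IR = 21.7 × 0.5666 = 12.3 V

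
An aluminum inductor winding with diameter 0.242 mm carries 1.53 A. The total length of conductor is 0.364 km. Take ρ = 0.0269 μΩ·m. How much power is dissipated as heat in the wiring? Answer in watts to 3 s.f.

498 W

ρ = 0.0269 μΩ·m = 2.69×10^-8 Ω·m
A = π(d/2)² = π(1.2100e-04 m)² = 4.600e-08 m²
R = ρL/A = (2.69×10^-8)(364)/(4.600e-08) = 212.9 Ω
P = I²R = (1.53)² × 212.9 = 498 W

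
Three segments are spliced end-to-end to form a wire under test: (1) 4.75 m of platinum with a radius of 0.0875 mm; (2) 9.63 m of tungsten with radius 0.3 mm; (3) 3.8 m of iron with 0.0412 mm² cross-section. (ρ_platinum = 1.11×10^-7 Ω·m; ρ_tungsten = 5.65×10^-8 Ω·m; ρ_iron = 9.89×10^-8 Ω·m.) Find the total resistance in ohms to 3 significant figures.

33.0 Ω

Seg 1: A = πr² = π(8.7500e-05 m)² = 2.405e-08 m²
R_1 = (1.11×10^-7)(4.75)/(2.405e-08) = 21.92 Ω
Seg 2: A = πr² = π(3.0000e-04 m)² = 2.827e-07 m²
R_2 = (5.65×10^-8)(9.63)/(2.827e-07) = 1.924 Ω
Seg 3: A = 0.0412 mm² = 4.120e-08 m²
R_3 = (9.89×10^-8)(3.8)/(4.120e-08) = 9.122 Ω
R_total = R_1 + R_2 + R_3 = 33.0 Ω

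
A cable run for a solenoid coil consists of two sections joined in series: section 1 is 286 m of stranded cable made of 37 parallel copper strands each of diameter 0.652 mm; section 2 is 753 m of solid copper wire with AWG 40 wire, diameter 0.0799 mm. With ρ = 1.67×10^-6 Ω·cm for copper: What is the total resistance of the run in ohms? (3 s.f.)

2510 Ω

ρ = 1.67×10^-6 Ω·cm = 1.67×10^-8 Ω·m
Section 1: A_strand = π(3.2600e-04)² = 3.339e-07 m²; R₁ = ρL/(N·A_s) = (1.67×10^-8)(286)/(37×3.339e-07) = 0.3866 Ω
Section 2: A = π(0.0799/2 mm)² = π(3.9950e-05 m)² = 5.014e-09 m²
R₂ = (1.67×10^-8)(753)/(5.014e-09) = 2508 Ω
R = R₁ + R₂ = 2510 Ω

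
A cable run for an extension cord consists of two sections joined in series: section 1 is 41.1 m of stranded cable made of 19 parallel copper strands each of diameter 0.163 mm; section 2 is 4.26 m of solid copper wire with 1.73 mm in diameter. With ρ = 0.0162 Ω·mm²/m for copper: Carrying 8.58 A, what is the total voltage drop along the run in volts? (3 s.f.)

ρ = 0.0162 Ω·mm²/m = 1.62×10^-8 Ω·m
Section 1: A_strand = π(8.1500e-05)² = 2.087e-08 m²; R₁ = ρL/(N·A_s) = (1.62×10^-8)(41.1)/(19×2.087e-08) = 1.679 Ω
Section 2: A = π(d/2)² = π(8.6500e-04 m)² = 2.351e-06 m²
R₂ = (1.62×10^-8)(4.26)/(2.351e-06) = 0.02936 Ω
R = R₁ + R₂ = 1.709 Ω
V = IR = 8.58 × 1.709 = 14.7 V

14.7 V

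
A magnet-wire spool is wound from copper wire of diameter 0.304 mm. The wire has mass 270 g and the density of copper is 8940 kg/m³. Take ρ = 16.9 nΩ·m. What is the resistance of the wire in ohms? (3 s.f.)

96.9 Ω

ρ = 16.9 nΩ·m = 1.69×10^-8 Ω·m
A = π(d/2)² = π(1.5200e-04 m)² = 7.2583e-08 m²
L = m/(density·A) = 0.27/(8940×7.2583e-08) = 416.1 m
R = ρL/A = (1.69×10^-8)(416.1)/(7.2583e-08) = 96.9 Ω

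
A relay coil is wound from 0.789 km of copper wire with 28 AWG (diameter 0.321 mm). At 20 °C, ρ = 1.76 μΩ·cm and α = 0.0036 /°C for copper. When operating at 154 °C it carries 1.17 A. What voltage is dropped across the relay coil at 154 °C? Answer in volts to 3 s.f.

ρ = 1.76 μΩ·cm = 1.76×10^-8 Ω·m
A = π(0.321/2 mm)² = π(1.6050e-04 m)² = 8.093e-08 m²
R₍20₎ = ρL/A = (1.76×10^-8)(789)/(8.093e-08) = 171.6 Ω
R₍154₎ = R₍20₎(1 + αΔT) = 171.6 × (1 + 0.0036×134) = 254.4 Ω
V = IR = 1.17 × 254.4 = 298 V

298 V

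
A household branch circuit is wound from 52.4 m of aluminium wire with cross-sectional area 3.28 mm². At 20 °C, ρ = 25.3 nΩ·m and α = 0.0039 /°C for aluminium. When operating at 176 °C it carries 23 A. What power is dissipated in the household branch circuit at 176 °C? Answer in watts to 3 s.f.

ρ = 25.3 nΩ·m = 2.53×10^-8 Ω·m
A = 3.28 mm² = 3.280e-06 m²
R₍20₎ = ρL/A = (2.53×10^-8)(52.4)/(3.280e-06) = 0.4042 Ω
R₍176₎ = R₍20₎(1 + αΔT) = 0.4042 × (1 + 0.0039×156) = 0.6501 Ω
P = I²R = (23)² × 0.6501 = 344 W

344 W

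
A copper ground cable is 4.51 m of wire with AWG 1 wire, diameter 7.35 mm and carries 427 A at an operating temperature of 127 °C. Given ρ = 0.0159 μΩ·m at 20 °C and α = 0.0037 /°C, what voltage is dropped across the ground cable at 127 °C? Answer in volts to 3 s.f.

ρ = 0.0159 μΩ·m = 1.59×10^-8 Ω·m
A = π(7.35/2 mm)² = π(3.6750e-03 m)² = 4.243e-05 m²
R₍20₎ = ρL/A = (1.59×10^-8)(4.51)/(4.243e-05) = 0.00169 Ω
R₍127₎ = R₍20₎(1 + αΔT) = 0.00169 × (1 + 0.0037×107) = 0.002359 Ω
V = IR = 427 × 0.002359 = 1.01 V

1.01 V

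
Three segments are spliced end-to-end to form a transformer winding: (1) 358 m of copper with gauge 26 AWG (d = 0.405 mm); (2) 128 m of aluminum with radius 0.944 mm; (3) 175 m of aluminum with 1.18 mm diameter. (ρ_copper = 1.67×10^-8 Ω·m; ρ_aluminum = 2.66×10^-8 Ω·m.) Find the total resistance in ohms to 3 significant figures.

Seg 1: A = π(0.405/2 mm)² = π(2.0250e-04 m)² = 1.288e-07 m²
R_1 = (1.67×10^-8)(358)/(1.288e-07) = 46.41 Ω
Seg 2: A = πr² = π(9.4400e-04 m)² = 2.800e-06 m²
R_2 = (2.66×10^-8)(128)/(2.800e-06) = 1.216 Ω
Seg 3: A = π(d/2)² = π(5.9000e-04 m)² = 1.094e-06 m²
R_3 = (2.66×10^-8)(175)/(1.094e-06) = 4.257 Ω
R_total = R_1 + R_2 + R_3 = 51.9 Ω

51.9 Ω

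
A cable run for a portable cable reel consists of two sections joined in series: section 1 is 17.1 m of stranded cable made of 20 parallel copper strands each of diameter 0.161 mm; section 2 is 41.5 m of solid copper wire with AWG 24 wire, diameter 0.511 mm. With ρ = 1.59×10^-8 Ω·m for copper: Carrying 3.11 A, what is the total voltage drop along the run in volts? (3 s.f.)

Section 1: A_strand = π(8.0500e-05)² = 2.036e-08 m²; R₁ = ρL/(N·A_s) = (1.59×10^-8)(17.1)/(20×2.036e-08) = 0.6678 Ω
Section 2: A = π(0.511/2 mm)² = π(2.5550e-04 m)² = 2.051e-07 m²
R₂ = (1.59×10^-8)(41.5)/(2.051e-07) = 3.217 Ω
R = R₁ + R₂ = 3.885 Ω
V = IR = 3.11 × 3.885 = 12.1 V

12.1 V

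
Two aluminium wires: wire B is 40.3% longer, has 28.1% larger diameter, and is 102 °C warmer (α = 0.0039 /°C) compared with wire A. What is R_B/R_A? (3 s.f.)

R ∝ ρL/d² with ρ ∝ (1+αΔT), so R_B/R_A = (1 + 40.3/100) × (1 + 28.1/100)⁻² × (1 + 0.0039×102)
= 1.403 × 0.6094 × 1.398 = 1.20

1.20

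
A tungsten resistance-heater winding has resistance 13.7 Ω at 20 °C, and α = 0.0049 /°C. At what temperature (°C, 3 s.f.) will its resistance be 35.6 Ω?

346 °C

R = R₀(1 + α(T − T₀)) ⇒ T = T₀ + (R/R₀ − 1)/α
T = 20 + (35.6/13.7 − 1)/0.0049 = 20 + (1.599)/0.0049 = 346 °C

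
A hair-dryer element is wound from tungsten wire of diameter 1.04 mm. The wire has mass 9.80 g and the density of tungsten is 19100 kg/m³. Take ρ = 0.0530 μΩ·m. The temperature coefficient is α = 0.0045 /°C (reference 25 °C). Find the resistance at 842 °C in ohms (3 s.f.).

ρ = 0.0530 μΩ·m = 5.30×10^-8 Ω·m
A = π(d/2)² = π(5.2000e-04 m)² = 8.4949e-07 m²
L = m/(density·A) = 0.0098/(19100×8.4949e-07) = 0.604 m
R = ρL/A = (5.30×10^-8)(0.604)/(8.4949e-07) = 0.03768 Ω
R(842 °C) = 0.03768 × (1 + 0.0045×817) = 0.176 Ω

0.176 Ω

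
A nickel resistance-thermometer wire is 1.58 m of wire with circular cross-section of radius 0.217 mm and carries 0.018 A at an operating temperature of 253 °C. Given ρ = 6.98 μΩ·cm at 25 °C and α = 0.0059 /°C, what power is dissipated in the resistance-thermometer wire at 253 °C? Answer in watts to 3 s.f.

ρ = 6.98 μΩ·cm = 6.98×10^-8 Ω·m
A = πr² = π(2.1700e-04 m)² = 1.479e-07 m²
R₍25₎ = ρL/A = (6.98×10^-8)(1.58)/(1.479e-07) = 0.7455 Ω
R₍253₎ = R₍25₎(1 + αΔT) = 0.7455 × (1 + 0.0059×228) = 1.748 Ω
P = I²R = (0.018)² × 1.748 = 5.66×10^-4 W

5.66×10^-4 W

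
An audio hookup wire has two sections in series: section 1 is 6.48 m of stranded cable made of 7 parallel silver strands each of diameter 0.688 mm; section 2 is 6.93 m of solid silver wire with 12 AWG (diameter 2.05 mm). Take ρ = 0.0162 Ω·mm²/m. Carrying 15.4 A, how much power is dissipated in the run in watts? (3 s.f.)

ρ = 0.0162 Ω·mm²/m = 1.62×10^-8 Ω·m
Section 1: A_strand = π(3.4400e-04)² = 3.718e-07 m²; R₁ = ρL/(N·A_s) = (1.62×10^-8)(6.48)/(7×3.718e-07) = 0.04034 Ω
Section 2: A = π(2.05/2 mm)² = π(1.0250e-03 m)² = 3.301e-06 m²
R₂ = (1.62×10^-8)(6.93)/(3.301e-06) = 0.03401 Ω
R = R₁ + R₂ = 0.07435 Ω
P = I²R = (15.4)² × 0.07435 = 17.6 W

17.6 W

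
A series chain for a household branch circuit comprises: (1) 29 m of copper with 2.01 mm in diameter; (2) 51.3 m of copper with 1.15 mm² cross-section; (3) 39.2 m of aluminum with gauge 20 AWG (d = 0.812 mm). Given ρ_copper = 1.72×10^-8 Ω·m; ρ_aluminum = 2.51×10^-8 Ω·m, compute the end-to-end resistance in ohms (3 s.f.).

Seg 1: A = π(d/2)² = π(1.0050e-03 m)² = 3.173e-06 m²
R_1 = (1.72×10^-8)(29)/(3.173e-06) = 0.1572 Ω
Seg 2: A = 1.15 mm² = 1.150e-06 m²
R_2 = (1.72×10^-8)(51.3)/(1.150e-06) = 0.7673 Ω
Seg 3: A = π(0.812/2 mm)² = π(4.0600e-04 m)² = 5.178e-07 m²
R_3 = (2.51×10^-8)(39.2)/(5.178e-07) = 1.9 Ω
R_total = R_1 + R_2 + R_3 = 2.82 Ω

2.82 Ω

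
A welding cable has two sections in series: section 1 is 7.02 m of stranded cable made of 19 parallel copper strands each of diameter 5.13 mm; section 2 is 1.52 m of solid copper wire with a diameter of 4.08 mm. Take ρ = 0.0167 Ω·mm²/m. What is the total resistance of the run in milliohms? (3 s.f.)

2.24 mΩ

ρ = 0.0167 Ω·mm²/m = 1.67×10^-8 Ω·m
Section 1: A_strand = π(2.5650e-03)² = 2.067e-05 m²; R₁ = ρL/(N·A_s) = (1.67×10^-8)(7.02)/(19×2.067e-05) = 2.985×10^-4 Ω
Section 2: A = π(d/2)² = π(2.0400e-03 m)² = 1.307e-05 m²
R₂ = (1.67×10^-8)(1.52)/(1.307e-05) = 0.001942 Ω
R = R₁ + R₂ = 2.24 mΩ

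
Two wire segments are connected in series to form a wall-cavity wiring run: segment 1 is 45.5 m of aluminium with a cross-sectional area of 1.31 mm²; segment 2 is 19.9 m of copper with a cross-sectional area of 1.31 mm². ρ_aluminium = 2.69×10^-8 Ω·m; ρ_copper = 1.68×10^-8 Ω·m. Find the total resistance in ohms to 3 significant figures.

Segment 1: A = 1.31 mm² = 1.310e-06 m²
R₁ = ρL/A = (2.69×10^-8)(45.5)/(1.310e-06) = 0.9343 Ω
R₂ = (1.68×10^-8)(19.9)/(1.310e-06) = 0.2552 Ω
R = R₁ + R₂ = 1.19 Ω

1.19 Ω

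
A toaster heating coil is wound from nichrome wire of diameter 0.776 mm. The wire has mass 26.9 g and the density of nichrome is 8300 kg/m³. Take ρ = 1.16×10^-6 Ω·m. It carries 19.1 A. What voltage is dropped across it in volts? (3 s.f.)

A = π(d/2)² = π(3.8800e-04 m)² = 4.7295e-07 m²
L = m/(density·A) = 0.0269/(8300×4.7295e-07) = 6.853 m
R = ρL/A = (1.16×10^-6)(6.853)/(4.7295e-07) = 16.81 Ω
V = IR = 19.1 × 16.81 = 321 V

321 V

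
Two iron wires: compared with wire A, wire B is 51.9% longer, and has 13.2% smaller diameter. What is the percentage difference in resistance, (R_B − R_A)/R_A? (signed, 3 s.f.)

R ∝ L/d², so R_B/R_A = (1 + 51.9/100) × (1 − 13.2/100)⁻²
= 1.519 × 1.327 = 2.016
(R_B − R_A)/R_A = 2.016 − 1 = 102%

102%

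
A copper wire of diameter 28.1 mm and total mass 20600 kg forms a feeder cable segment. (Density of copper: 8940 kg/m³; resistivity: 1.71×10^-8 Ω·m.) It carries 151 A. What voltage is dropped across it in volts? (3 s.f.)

A = π(d/2)² = π(1.4050e-02 m)² = 6.2016e-04 m²
L = m/(density·A) = 20600/(8940×6.2016e-04) = 3716 m
R = ρL/A = (1.71×10^-8)(3716)/(6.2016e-04) = 0.1025 Ω
V = IR = 151 × 0.1025 = 15.5 V

15.5 V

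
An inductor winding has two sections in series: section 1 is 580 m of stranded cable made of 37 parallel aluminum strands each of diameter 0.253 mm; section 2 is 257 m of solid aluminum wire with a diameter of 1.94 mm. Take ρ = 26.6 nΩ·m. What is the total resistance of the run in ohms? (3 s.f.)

10.6 Ω

ρ = 26.6 nΩ·m = 2.66×10^-8 Ω·m
Section 1: A_strand = π(1.2650e-04)² = 5.027e-08 m²; R₁ = ρL/(N·A_s) = (2.66×10^-8)(580)/(37×5.027e-08) = 8.294 Ω
Section 2: A = π(d/2)² = π(9.7000e-04 m)² = 2.956e-06 m²
R₂ = (2.66×10^-8)(257)/(2.956e-06) = 2.313 Ω
R = R₁ + R₂ = 10.6 Ω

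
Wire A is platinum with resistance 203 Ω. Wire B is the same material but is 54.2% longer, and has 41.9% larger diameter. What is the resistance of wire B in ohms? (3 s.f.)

155 Ω

R ∝ L/d², so R_B/R_A = (1 + 54.2/100) × (1 + 41.9/100)⁻²
= 1.542 × 0.4966 = 0.7658
R_B = 0.7658 × 203 = 155 Ω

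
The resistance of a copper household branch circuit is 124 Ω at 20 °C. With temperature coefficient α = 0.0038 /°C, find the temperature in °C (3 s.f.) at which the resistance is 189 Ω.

158 °C

R = R₀(1 + α(T − T₀)) ⇒ T = T₀ + (R/R₀ − 1)/α
T = 20 + (189/124 − 1)/0.0038 = 20 + (0.5242)/0.0038 = 158 °C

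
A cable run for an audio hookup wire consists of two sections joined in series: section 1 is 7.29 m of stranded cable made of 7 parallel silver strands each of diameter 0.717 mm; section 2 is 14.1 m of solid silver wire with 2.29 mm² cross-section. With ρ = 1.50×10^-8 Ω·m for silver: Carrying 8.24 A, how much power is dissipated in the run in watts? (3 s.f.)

8.90 W

Section 1: A_strand = π(3.5850e-04)² = 4.038e-07 m²; R₁ = ρL/(N·A_s) = (1.50×10^-8)(7.29)/(7×4.038e-07) = 0.03869 Ω
Section 2: A = 2.29 mm² = 2.290e-06 m²
R₂ = (1.50×10^-8)(14.1)/(2.290e-06) = 0.09236 Ω
R = R₁ + R₂ = 0.131 Ω
P = I²R = (8.24)² × 0.131 = 8.90 W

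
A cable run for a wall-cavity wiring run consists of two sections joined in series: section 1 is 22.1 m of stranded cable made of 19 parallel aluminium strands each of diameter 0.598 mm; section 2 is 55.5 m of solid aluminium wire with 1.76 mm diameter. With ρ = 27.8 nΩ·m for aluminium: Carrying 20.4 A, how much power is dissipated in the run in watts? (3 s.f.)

ρ = 27.8 nΩ·m = 2.78×10^-8 Ω·m
Section 1: A_strand = π(2.9900e-04)² = 2.809e-07 m²; R₁ = ρL/(N·A_s) = (2.78×10^-8)(22.1)/(19×2.809e-07) = 0.1151 Ω
Section 2: A = π(d/2)² = π(8.8000e-04 m)² = 2.433e-06 m²
R₂ = (2.78×10^-8)(55.5)/(2.433e-06) = 0.6342 Ω
R = R₁ + R₂ = 0.7493 Ω
P = I²R = (20.4)² × 0.7493 = 312 W

312 W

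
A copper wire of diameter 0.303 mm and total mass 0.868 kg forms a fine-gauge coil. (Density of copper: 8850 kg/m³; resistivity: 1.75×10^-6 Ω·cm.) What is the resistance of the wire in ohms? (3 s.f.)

ρ = 1.75×10^-6 Ω·cm = 1.75×10^-8 Ω·m
A = π(d/2)² = π(1.5150e-04 m)² = 7.2107e-08 m²
L = m/(density·A) = 0.868/(8850×7.2107e-08) = 1360 m
R = ρL/A = (1.75×10^-8)(1360)/(7.2107e-08) = 330 Ω

330 Ω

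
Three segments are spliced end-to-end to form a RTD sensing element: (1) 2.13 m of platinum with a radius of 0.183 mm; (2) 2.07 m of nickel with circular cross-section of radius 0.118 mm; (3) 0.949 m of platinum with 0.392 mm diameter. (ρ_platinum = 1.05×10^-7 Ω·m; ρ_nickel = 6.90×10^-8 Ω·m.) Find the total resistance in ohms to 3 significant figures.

Seg 1: A = πr² = π(1.8300e-04 m)² = 1.052e-07 m²
R_1 = (1.05×10^-7)(2.13)/(1.052e-07) = 2.126 Ω
Seg 2: A = πr² = π(1.1800e-04 m)² = 4.374e-08 m²
R_2 = (6.90×10^-8)(2.07)/(4.374e-08) = 3.265 Ω
Seg 3: A = π(d/2)² = π(1.9600e-04 m)² = 1.207e-07 m²
R_3 = (1.05×10^-7)(0.949)/(1.207e-07) = 0.8256 Ω
R_total = R_1 + R_2 + R_3 = 6.22 Ω

6.22 Ω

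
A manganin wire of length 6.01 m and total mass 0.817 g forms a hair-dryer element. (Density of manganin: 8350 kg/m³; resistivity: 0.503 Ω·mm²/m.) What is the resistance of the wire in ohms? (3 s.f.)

186 Ω

ρ = 0.503 Ω·mm²/m = 5.03×10^-7 Ω·m
A = m/(density·L) = 8.170×10^-4/(8350×6.01) = 1.6280e-08 m²
R = ρL/A = (5.03×10^-7)(6.01)/(1.6280e-08) = 186 Ω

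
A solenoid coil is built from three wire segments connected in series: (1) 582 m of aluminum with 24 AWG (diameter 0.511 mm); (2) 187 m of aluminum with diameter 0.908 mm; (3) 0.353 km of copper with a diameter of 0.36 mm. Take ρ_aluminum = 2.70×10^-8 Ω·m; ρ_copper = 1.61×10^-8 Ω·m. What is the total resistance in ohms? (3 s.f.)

140 Ω

Seg 1: A = π(0.511/2 mm)² = π(2.5550e-04 m)² = 2.051e-07 m²
R_1 = (2.70×10^-8)(582)/(2.051e-07) = 76.62 Ω
Seg 2: A = π(d/2)² = π(4.5400e-04 m)² = 6.475e-07 m²
R_2 = (2.70×10^-8)(187)/(6.475e-07) = 7.797 Ω
Seg 3: A = π(d/2)² = π(1.8000e-04 m)² = 1.018e-07 m²
R_3 = (1.61×10^-8)(353)/(1.018e-07) = 55.83 Ω
R_total = R_1 + R_2 + R_3 = 140 Ω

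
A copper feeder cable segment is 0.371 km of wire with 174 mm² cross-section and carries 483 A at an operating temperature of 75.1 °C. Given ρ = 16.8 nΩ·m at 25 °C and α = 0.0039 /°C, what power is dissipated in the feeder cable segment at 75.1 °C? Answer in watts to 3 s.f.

9990 W

ρ = 16.8 nΩ·m = 1.68×10^-8 Ω·m
A = 174 mm² = 1.740e-04 m²
R₍25₎ = ρL/A = (1.68×10^-8)(371)/(1.740e-04) = 0.03582 Ω
R₍75.1₎ = R₍25₎(1 + αΔT) = 0.03582 × (1 + 0.0039×50.1) = 0.04282 Ω
P = I²R = (483)² × 0.04282 = 9990 W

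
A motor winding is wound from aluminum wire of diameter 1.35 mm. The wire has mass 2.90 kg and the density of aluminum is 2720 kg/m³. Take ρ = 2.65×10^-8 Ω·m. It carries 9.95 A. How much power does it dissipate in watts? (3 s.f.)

1370 W

A = π(d/2)² = π(6.7500e-04 m)² = 1.4314e-06 m²
L = m/(density·A) = 2.9/(2720×1.4314e-06) = 744.9 m
R = ρL/A = (2.65×10^-8)(744.9)/(1.4314e-06) = 13.79 Ω
P = I²R = (9.95)² × 13.79 = 1370 W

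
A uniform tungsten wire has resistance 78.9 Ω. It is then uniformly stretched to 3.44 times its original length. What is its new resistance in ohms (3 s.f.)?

Volume constant ⇒ A' = A/k with k = 3.44. R' = ρ(kL)/(A/k) = k²R.
R' = 11.83 × 78.9 = 934 Ω

934 Ω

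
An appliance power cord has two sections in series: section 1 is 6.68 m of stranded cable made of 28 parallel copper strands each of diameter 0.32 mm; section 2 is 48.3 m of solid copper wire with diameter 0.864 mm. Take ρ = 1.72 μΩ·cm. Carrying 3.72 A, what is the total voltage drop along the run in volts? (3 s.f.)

ρ = 1.72 μΩ·cm = 1.72×10^-8 Ω·m
Section 1: A_strand = π(1.6000e-04)² = 8.042e-08 m²; R₁ = ρL/(N·A_s) = (1.72×10^-8)(6.68)/(28×8.042e-08) = 0.05102 Ω
Section 2: A = π(d/2)² = π(4.3200e-04 m)² = 5.863e-07 m²
R₂ = (1.72×10^-8)(48.3)/(5.863e-07) = 1.417 Ω
R = R₁ + R₂ = 1.468 Ω
V = IR = 3.72 × 1.468 = 5.46 V

5.46 V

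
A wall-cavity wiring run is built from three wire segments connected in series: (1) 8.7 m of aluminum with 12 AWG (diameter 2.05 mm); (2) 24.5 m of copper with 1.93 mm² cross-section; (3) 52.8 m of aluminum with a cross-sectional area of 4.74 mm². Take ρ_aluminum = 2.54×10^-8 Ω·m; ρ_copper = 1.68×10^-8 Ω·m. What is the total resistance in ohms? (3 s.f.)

0.563 Ω

Seg 1: A = π(2.05/2 mm)² = π(1.0250e-03 m)² = 3.301e-06 m²
R_1 = (2.54×10^-8)(8.7)/(3.301e-06) = 0.06695 Ω
Seg 2: A = 1.93 mm² = 1.930e-06 m²
R_2 = (1.68×10^-8)(24.5)/(1.930e-06) = 0.2133 Ω
Seg 3: A = 4.74 mm² = 4.740e-06 m²
R_3 = (2.54×10^-8)(52.8)/(4.740e-06) = 0.2829 Ω
R_total = R_1 + R_2 + R_3 = 0.563 Ω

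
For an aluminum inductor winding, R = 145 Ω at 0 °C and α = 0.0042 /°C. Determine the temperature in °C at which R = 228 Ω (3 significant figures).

R = R₀(1 + α(T − T₀)) ⇒ T = T₀ + (R/R₀ − 1)/α
T = 0 + (228/145 − 1)/0.0042 = 0 + (0.5724)/0.0042 = 136 °C

136 °C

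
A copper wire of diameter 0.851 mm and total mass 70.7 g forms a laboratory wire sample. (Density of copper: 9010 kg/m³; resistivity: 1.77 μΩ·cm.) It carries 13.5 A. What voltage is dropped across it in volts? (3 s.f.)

ρ = 1.77 μΩ·cm = 1.77×10^-8 Ω·m
A = π(d/2)² = π(4.2550e-04 m)² = 5.6879e-07 m²
L = m/(density·A) = 0.0707/(9010×5.6879e-07) = 13.8 m
R = ρL/A = (1.77×10^-8)(13.8)/(5.6879e-07) = 0.4293 Ω
V = IR = 13.5 × 0.4293 = 5.80 V

5.80 V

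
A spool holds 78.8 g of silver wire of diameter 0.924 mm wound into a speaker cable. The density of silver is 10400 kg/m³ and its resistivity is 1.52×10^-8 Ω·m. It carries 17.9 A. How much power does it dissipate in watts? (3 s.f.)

82.1 W

A = π(d/2)² = π(4.6200e-04 m)² = 6.7055e-07 m²
L = m/(density·A) = 0.0788/(10400×6.7055e-07) = 11.3 m
R = ρL/A = (1.52×10^-8)(11.3)/(6.7055e-07) = 0.2561 Ω
P = I²R = (17.9)² × 0.2561 = 82.1 W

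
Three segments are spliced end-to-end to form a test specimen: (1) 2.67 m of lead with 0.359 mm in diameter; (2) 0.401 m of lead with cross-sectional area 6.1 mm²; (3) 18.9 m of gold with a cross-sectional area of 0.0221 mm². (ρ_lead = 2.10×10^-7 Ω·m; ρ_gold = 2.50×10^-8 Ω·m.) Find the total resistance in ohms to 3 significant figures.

Seg 1: A = π(d/2)² = π(1.7950e-04 m)² = 1.012e-07 m²
R_1 = (2.10×10^-7)(2.67)/(1.012e-07) = 5.539 Ω
Seg 2: A = 6.1 mm² = 6.100e-06 m²
R_2 = (2.10×10^-7)(0.401)/(6.100e-06) = 0.0138 Ω
Seg 3: A = 0.0221 mm² = 2.210e-08 m²
R_3 = (2.50×10^-8)(18.9)/(2.210e-08) = 21.38 Ω
R_total = R_1 + R_2 + R_3 = 26.9 Ω

26.9 Ω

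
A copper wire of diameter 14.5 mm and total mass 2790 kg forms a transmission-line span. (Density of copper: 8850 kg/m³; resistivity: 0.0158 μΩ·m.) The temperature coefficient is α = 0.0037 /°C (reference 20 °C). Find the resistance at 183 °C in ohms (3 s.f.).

ρ = 0.0158 μΩ·m = 1.58×10^-8 Ω·m
A = π(d/2)² = π(7.2500e-03 m)² = 1.6513e-04 m²
L = m/(density·A) = 2790/(8850×1.6513e-04) = 1909 m
R = ρL/A = (1.58×10^-8)(1909)/(1.6513e-04) = 0.1827 Ω
R(183 °C) = 0.1827 × (1 + 0.0037×163) = 0.293 Ω

0.293 Ω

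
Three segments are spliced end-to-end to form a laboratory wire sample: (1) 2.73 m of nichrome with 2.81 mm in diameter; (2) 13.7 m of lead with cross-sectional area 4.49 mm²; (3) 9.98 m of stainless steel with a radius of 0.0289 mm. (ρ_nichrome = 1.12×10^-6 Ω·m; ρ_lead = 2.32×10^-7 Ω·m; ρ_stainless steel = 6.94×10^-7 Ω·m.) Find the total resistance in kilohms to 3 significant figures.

2.64 kΩ

Seg 1: A = π(d/2)² = π(1.4050e-03 m)² = 6.202e-06 m²
R_1 = (1.12×10^-6)(2.73)/(6.202e-06) = 0.493 Ω
Seg 2: A = 4.49 mm² = 4.490e-06 m²
R_2 = (2.32×10^-7)(13.7)/(4.490e-06) = 0.7079 Ω
Seg 3: A = πr² = π(2.8900e-05 m)² = 2.624e-09 m²
R_3 = (6.94×10^-7)(9.98)/(2.624e-09) = 2640 Ω
R_total = R_1 + R_2 + R_3 = 2.64 kΩ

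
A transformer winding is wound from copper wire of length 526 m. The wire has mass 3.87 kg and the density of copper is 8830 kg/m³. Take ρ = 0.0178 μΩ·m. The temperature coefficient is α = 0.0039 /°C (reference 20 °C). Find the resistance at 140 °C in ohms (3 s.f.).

ρ = 0.0178 μΩ·m = 1.78×10^-8 Ω·m
A = m/(density·L) = 3.87/(8830×526) = 8.3323e-07 m²
R = ρL/A = (1.78×10^-8)(526)/(8.3323e-07) = 11.24 Ω
R(140 °C) = 11.24 × (1 + 0.0039×120) = 16.5 Ω

16.5 Ω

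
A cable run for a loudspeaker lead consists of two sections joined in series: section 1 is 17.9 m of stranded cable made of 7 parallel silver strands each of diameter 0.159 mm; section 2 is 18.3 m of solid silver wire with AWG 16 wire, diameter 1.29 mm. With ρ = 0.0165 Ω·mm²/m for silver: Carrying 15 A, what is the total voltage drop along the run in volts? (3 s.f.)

ρ = 0.0165 Ω·mm²/m = 1.65×10^-8 Ω·m
Section 1: A_strand = π(7.9500e-05)² = 1.986e-08 m²; R₁ = ρL/(N·A_s) = (1.65×10^-8)(17.9)/(7×1.986e-08) = 2.125 Ω
Section 2: A = π(1.29/2 mm)² = π(6.4500e-04 m)² = 1.307e-06 m²
R₂ = (1.65×10^-8)(18.3)/(1.307e-06) = 0.231 Ω
R = R₁ + R₂ = 2.356 Ω
V = IR = 15 × 2.356 = 35.3 V

35.3 V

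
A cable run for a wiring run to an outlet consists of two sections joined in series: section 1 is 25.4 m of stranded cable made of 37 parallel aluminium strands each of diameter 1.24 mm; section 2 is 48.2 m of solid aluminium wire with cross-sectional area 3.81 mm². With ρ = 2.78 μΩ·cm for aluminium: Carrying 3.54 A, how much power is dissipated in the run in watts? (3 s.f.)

ρ = 2.78 μΩ·cm = 2.78×10^-8 Ω·m
Section 1: A_strand = π(6.2000e-04)² = 1.208e-06 m²; R₁ = ρL/(N·A_s) = (2.78×10^-8)(25.4)/(37×1.208e-06) = 0.0158 Ω
Section 2: A = 3.81 mm² = 3.810e-06 m²
R₂ = (2.78×10^-8)(48.2)/(3.810e-06) = 0.3517 Ω
R = R₁ + R₂ = 0.3675 Ω
P = I²R = (3.54)² × 0.3675 = 4.61 W

4.61 W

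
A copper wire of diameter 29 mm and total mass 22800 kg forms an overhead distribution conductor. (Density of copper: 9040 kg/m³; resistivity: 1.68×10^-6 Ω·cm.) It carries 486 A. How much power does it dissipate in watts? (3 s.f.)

ρ = 1.68×10^-6 Ω·cm = 1.68×10^-8 Ω·m
A = π(d/2)² = π(1.4500e-02 m)² = 6.6052e-04 m²
L = m/(density·A) = 22800/(9040×6.6052e-04) = 3818 m
R = ρL/A = (1.68×10^-8)(3818)/(6.6052e-04) = 0.09712 Ω
P = I²R = (486)² × 0.09712 = 22900 W

22900 W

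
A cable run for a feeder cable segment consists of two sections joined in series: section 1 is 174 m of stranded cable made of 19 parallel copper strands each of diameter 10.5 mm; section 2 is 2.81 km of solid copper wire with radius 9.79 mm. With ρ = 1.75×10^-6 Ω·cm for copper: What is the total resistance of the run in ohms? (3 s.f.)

ρ = 1.75×10^-6 Ω·cm = 1.75×10^-8 Ω·m
Section 1: A_strand = π(5.2500e-03)² = 8.659e-05 m²; R₁ = ρL/(N·A_s) = (1.75×10^-8)(174)/(19×8.659e-05) = 0.001851 Ω
Section 2: A = πr² = π(9.7900e-03 m)² = 3.011e-04 m²
R₂ = (1.75×10^-8)(2810)/(3.011e-04) = 0.1633 Ω
R = R₁ + R₂ = 0.165 Ω

0.165 Ω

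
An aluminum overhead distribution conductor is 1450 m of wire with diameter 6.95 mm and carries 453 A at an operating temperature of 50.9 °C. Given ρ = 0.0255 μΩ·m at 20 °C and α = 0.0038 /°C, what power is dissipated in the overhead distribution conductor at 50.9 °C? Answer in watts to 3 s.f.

ρ = 0.0255 μΩ·m = 2.55×10^-8 Ω·m
A = π(d/2)² = π(3.4750e-03 m)² = 3.794e-05 m²
R₍20₎ = ρL/A = (2.55×10^-8)(1450)/(3.794e-05) = 0.9747 Ω
R₍50.9₎ = R₍20₎(1 + αΔT) = 0.9747 × (1 + 0.0038×30.9) = 1.089 Ω
P = I²R = (453)² × 1.089 = 2.23×10^5 W

2.23×10^5 W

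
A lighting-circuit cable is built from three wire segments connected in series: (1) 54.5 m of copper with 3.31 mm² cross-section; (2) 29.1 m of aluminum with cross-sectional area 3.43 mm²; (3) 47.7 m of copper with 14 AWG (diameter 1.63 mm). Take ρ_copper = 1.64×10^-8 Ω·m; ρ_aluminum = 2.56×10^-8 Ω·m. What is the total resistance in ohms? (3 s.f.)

Seg 1: A = 3.31 mm² = 3.310e-06 m²
R_1 = (1.64×10^-8)(54.5)/(3.310e-06) = 0.27 Ω
Seg 2: A = 3.43 mm² = 3.430e-06 m²
R_2 = (2.56×10^-8)(29.1)/(3.430e-06) = 0.2172 Ω
Seg 3: A = π(1.63/2 mm)² = π(8.1500e-04 m)² = 2.087e-06 m²
R_3 = (1.64×10^-8)(47.7)/(2.087e-06) = 0.3749 Ω
R_total = R_1 + R_2 + R_3 = 0.862 Ω

0.862 Ω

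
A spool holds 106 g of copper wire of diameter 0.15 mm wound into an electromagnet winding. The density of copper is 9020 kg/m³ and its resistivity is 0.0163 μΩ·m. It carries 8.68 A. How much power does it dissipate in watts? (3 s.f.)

ρ = 0.0163 μΩ·m = 1.63×10^-8 Ω·m
A = π(d/2)² = π(7.5000e-05 m)² = 1.7671e-08 m²
L = m/(density·A) = 0.106/(9020×1.7671e-08) = 665 m
R = ρL/A = (1.63×10^-8)(665)/(1.7671e-08) = 613.4 Ω
P = I²R = (8.68)² × 613.4 = 46200 W

46200 W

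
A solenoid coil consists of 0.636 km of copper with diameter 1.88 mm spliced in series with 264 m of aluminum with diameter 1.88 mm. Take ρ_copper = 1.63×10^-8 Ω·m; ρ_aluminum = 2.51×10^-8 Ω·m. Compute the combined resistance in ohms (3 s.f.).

6.12 Ω

Segment 1: A = π(d/2)² = π(9.4000e-04 m)² = 2.776e-06 m²
R₁ = ρL/A = (1.63×10^-8)(636)/(2.776e-06) = 3.735 Ω
R₂ = (2.51×10^-8)(264)/(2.776e-06) = 2.387 Ω
R = R₁ + R₂ = 6.12 Ω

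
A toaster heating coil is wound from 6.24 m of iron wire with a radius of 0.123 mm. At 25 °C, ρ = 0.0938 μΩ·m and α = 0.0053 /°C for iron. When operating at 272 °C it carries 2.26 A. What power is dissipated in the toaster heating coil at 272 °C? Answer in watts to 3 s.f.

145 W

ρ = 0.0938 μΩ·m = 9.38×10^-8 Ω·m
A = πr² = π(1.2300e-04 m)² = 4.753e-08 m²
R₍25₎ = ρL/A = (9.38×10^-8)(6.24)/(4.753e-08) = 12.31 Ω
R₍272₎ = R₍25₎(1 + αΔT) = 12.31 × (1 + 0.0053×247) = 28.44 Ω
P = I²R = (2.26)² × 28.44 = 145 W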